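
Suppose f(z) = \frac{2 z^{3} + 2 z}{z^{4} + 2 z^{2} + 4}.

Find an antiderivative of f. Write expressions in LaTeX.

An antiderivative is F(z) = \frac{\log{\left(z^{4} + 2 z^{2} + 4 \right)}}{2}.

f matches the chain-rule pattern g'(h)*h' with inner function h(z) = z^{4} + 2 z^{2} + 4; substituting u = h(z) collapses the integral.
Check: d/dz[\frac{\log{\left(z^{4} + 2 z^{2} + 4 \right)}}{2}] = \frac{2 z^{3} + 2 z}{z^{4} + 2 z^{2} + 4} = f(z).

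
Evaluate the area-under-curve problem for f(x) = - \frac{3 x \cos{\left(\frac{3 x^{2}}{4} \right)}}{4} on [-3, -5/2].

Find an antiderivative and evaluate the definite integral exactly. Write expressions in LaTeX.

Antiderivative: F(x) = - \frac{\sin{\left(\frac{3 x^{2}}{4} \right)}}{2}; value = \frac{\sin{\left(\frac{27}{4} \right)}}{2} - \frac{\sin{\left(\frac{75}{16} \right)}}{2}

f matches the chain-rule pattern g'(h)*h' with inner function h(x) = \frac{3 x^{2}}{4}; substituting u = h(x) collapses the integral.
F(x) = - \frac{\sin{\left(\frac{3 x^{2}}{4} \right)}}{2} is an antiderivative of f.
Check: d/dx[- \frac{\sin{\left(\frac{3 x^{2}}{4} \right)}}{2}] = - \frac{3 x \cos{\left(\frac{3 x^{2}}{4} \right)}}{4} = f(x).
F(-5/2) = - \frac{\sin{\left(\frac{75}{16} \right)}}{2}; F(-3) = - \frac{\sin{\left(\frac{27}{4} \right)}}{2}.
Integral = F(-5/2) - F(-3) = \frac{\sin{\left(\frac{27}{4} \right)}}{2} - \frac{\sin{\left(\frac{75}{16} \right)}}{2}.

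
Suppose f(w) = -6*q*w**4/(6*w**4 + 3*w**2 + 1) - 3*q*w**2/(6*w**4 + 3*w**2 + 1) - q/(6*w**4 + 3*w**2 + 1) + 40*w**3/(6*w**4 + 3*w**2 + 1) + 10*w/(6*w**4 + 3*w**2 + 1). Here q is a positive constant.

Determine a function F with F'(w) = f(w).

An antiderivative is F(w) = -(3*q*w - 5*log(2*w**4 + w**2 + 1/3))/3.

Integrate term by term and add the pieces.
Check: d/dw[-(3*q*w - 5*log(2*w**4 + w**2 + 1/3))/3] = (-6*q*w**4 - 3*q*w**2 - q + 40*w**3 + 10*w)/(6*w**4 + 3*w**2 + 1), which equals f(w).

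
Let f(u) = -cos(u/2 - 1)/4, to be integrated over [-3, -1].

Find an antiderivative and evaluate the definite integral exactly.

Antiderivative: F(u) = -sin(u/2 - 1)/2; value = -sin(5/2)/2 + sin(3/2)/2

Whatever form F(u) takes, F'(u) = f(u) is non-negotiable.
F(u) = -sin(u/2 - 1)/2 is an antiderivative of f.
Check: d/du[-sin(u/2 - 1)/2] = -cos(u/2 - 1)/4 = f(u).
F(-1) = sin(3/2)/2; F(-3) = sin(5/2)/2.
Integral = F(-1) - F(-3) = -sin(5/2)/2 + sin(3/2)/2.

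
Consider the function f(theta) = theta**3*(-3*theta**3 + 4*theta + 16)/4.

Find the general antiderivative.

F(theta) = theta**4*(-15*theta**3 + 28*theta + 140)/140 + C

Differentiate the proposed F(theta) back; it has to land on f(theta) exactly.
Check: d/dtheta[theta**4*(-15*theta**3 + 28*theta + 140)/140] = -3*theta**6/4 + theta**4 + 4*theta**3, which equals f(theta).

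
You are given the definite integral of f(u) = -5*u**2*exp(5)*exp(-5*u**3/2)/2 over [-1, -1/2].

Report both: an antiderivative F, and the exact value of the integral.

The substitution w = 5 - 5*u**3/2 works: f is exactly (dF/dw)*(dw/du) for that inner function.
F(u) = exp(5)*exp(-5*u**3/2)/3 is an antiderivative of f.
Check: d/du[exp(5)*exp(-5*u**3/2)/3] = -5*u**2*exp(5)*exp(-5*u**3/2)/2 = f(u).
F(-1/2) = exp(85/16)/3; F(-1) = exp(15/2)/3.
Integral = F(-1/2) - F(-1) = -exp(15/2)/3 + exp(85/16)/3.

Antiderivative: F(u) = exp(5)*exp(-5*u**3/2)/3; value = -exp(15/2)/3 + exp(85/16)/3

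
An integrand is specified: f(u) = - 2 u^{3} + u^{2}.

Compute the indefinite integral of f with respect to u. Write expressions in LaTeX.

F(u) = \frac{u^{3} \left(2 - 3 u\right)}{6} + C

The integrand splits into summands that can be handled one at a time.
Check: d/du[\frac{u^{3} \left(2 - 3 u\right)}{6}] = - 2 u^{3} + u^{2} = f(u).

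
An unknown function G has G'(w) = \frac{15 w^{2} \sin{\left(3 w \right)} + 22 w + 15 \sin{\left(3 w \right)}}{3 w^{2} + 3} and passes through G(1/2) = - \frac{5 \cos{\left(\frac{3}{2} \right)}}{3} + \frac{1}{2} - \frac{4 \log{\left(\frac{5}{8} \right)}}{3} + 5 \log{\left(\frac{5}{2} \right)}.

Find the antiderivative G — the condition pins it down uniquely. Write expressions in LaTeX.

G(w) = - \frac{8 \log{\left(\frac{w^{2}}{2} + \frac{1}{2} \right)} - 30 \log{\left(2 w^{2} + 2 \right)} + 10 \cos{\left(3 w \right)} - 3}{6}

Whatever form G(w) takes, its d/dw must return the stated G'(w).
A general antiderivative is - \frac{4 \log{\left(\frac{w^{2}}{2} + \frac{1}{2} \right)}}{3} + 5 \log{\left(2 w^{2} + 2 \right)} - \frac{5 \cos{\left(3 w \right)}}{3} + C.
The condition gives C = - \frac{5 \cos{\left(\frac{3}{2} \right)}}{3} + \frac{1}{2} - \frac{4 \log{\left(\frac{5}{8} \right)}}{3} + 5 \log{\left(\frac{5}{2} \right)} - (- \frac{5 \cos{\left(\frac{3}{2} \right)}}{3} - \frac{4 \log{\left(\frac{5}{8} \right)}}{3} + 5 \log{\left(\frac{5}{2} \right)}) = \frac{1}{2}.
So G(w) = - \frac{8 \log{\left(\frac{w^{2}}{2} + \frac{1}{2} \right)} - 30 \log{\left(2 w^{2} + 2 \right)} + 10 \cos{\left(3 w \right)} - 3}{6}.
Check: d/dw[- \frac{8 \log{\left(\frac{w^{2}}{2} + \frac{1}{2} \right)} - 30 \log{\left(2 w^{2} + 2 \right)} + 10 \cos{\left(3 w \right)} - 3}{6}] = \frac{15 w^{2} \sin{\left(3 w \right)} + 22 w + 15 \sin{\left(3 w \right)}}{3 w^{2} + 3} = G'(w).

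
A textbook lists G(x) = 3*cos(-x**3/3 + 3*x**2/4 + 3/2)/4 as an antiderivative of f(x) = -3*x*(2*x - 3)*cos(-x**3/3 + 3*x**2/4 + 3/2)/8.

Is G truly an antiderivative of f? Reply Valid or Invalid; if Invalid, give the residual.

Invalid: d/dx[G] - f = 3*x**2*sin(-x**3/3 + 3*x**2/4 + 3/2)/4 + 3*x**2*cos(-x**3/3 + 3*x**2/4 + 3/2)/4 - 9*x*sin(-x**3/3 + 3*x**2/4 + 3/2)/8 - 9*x*cos(-x**3/3 + 3*x**2/4 + 3/2)/8, which is not 0.

d/dx[G] = 3*x**2*sin(-x**3/3 + 3*x**2/4 + 3/2)/4 - 9*x*sin(-x**3/3 + 3*x**2/4 + 3/2)/8
d/dx[G] - f(x) = 3*x**2*sin(-x**3/3 + 3*x**2/4 + 3/2)/4 + 3*x**2*cos(-x**3/3 + 3*x**2/4 + 3/2)/4 - 9*x*sin(-x**3/3 + 3*x**2/4 + 3/2)/8 - 9*x*cos(-x**3/3 + 3*x**2/4 + 3/2)/8 != 0.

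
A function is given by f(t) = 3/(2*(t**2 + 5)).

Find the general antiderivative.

F(t) = 3*sqrt(5)*atan(sqrt(5)*t/5)/10 + C

Whatever form F(t) takes, F'(t) = f(t) is non-negotiable.
Check: d/dt[3*sqrt(5)*atan(sqrt(5)*t/5)/10] = 3/(2*t**2 + 10), which equals f(t).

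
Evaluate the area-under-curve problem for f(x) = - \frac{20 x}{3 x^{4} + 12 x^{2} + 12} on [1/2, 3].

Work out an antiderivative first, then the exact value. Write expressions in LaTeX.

Antiderivative: F(x) = \frac{5}{\frac{3 x^{2}}{2} + 3}; value = - \frac{350}{297}

The substitution u = \frac{3 x^{2}}{2} + 3 works: f is exactly (dF/du)*(du/dx) for that inner function.
F(x) = \frac{5}{\frac{3 x^{2}}{2} + 3} is an antiderivative of f.
Check: d/dx[\frac{5}{\frac{3 x^{2}}{2} + 3}] = - \frac{20 x}{3 x^{4} + 12 x^{2} + 12} = f(x).
F(3) = \frac{10}{33}; F(1/2) = \frac{40}{27}.
Integral = F(3) - F(1/2) = - \frac{350}{297}.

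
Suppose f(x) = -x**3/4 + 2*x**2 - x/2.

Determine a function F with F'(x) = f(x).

An antiderivative is F(x) = -x**4/16 + 2*x**3/3 - x**2/4.

The integrand splits into summands that can be handled one at a time.
Check: d/dx[-x**4/16 + 2*x**3/3 - x**2/4] = -x**3/4 + 2*x**2 - x/2 = f(x).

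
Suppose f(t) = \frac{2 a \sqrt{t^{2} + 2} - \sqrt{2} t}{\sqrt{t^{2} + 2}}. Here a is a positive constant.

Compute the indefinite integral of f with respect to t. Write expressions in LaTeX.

F(t) = 2 a t - 2 \sqrt{\frac{t^{2}}{2} + 1} + C

An antiderivative F(t) passes only if d/dt[F] lands on f(t) exactly.
Check: d/dt[2 a t - 2 \sqrt{\frac{t^{2}}{2} + 1}] = \frac{2 a \sqrt{t^{2} + 2} - \sqrt{2} t}{\sqrt{t^{2} + 2}} = f(t).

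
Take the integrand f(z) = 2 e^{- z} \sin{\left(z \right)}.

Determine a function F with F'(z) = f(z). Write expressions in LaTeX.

An antiderivative is F(z) = - e^{- z} \sin{\left(z \right)} - e^{- z} \cos{\left(z \right)}.

For F(z) to be correct the identity F'(z) - f(z) = 0 must hold.
Check: d/dz[- e^{- z} \sin{\left(z \right)} - e^{- z} \cos{\left(z \right)}] = 2 e^{- z} \sin{\left(z \right)} = f(z).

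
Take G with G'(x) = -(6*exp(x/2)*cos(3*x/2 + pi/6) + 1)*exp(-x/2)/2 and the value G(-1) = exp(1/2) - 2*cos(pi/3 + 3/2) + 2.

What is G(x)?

G(x) = -2*sin(3*x/2 + pi/6) + 2 + exp(-x/2)

Differentiate the proposed G(x) back; it has to land on the given G'(x).
A general antiderivative is -2*sin(3*x/2 + pi/6) + exp(-x/2) + C.
The condition gives C = exp(1/2) - 2*cos(pi/3 + 3/2) + 2 - (exp(1/2) - 2*cos(pi/3 + 3/2)) = 2.
So G(x) = -2*sin(3*x/2 + pi/6) + 2 + exp(-x/2).
Check: d/dx[-2*sin(3*x/2 + pi/6) + 2 + exp(-x/2)] = (-6*exp(x/2)*cos(3*x/2 + pi/6) - 1)*exp(-x/2)/2, which equals G'(x).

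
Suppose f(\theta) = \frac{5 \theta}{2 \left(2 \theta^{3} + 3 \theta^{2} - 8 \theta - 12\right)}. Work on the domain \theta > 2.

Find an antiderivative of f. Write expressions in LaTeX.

Factor the denominator (2 \left(\theta - 2\right) \left(\theta + 2\right) \left(2 \theta + 3\right)) and decompose: f = \frac{15}{7 \left(2 \theta + 3\right)} - \frac{5}{4 \left(\theta + 2\right)} + \frac{5}{28 \left(\theta - 2\right)}; each piece integrates to a log, atan, or power term.
Check: d/d\theta[- \frac{5 \left(- \log{\left(\theta - 2 \right)} - 6 \log{\left(\theta + \frac{3}{2} \right)} + 7 \log{\left(\theta + 2 \right)}\right)}{28}] = \frac{5 \theta}{4 \theta^{3} + 6 \theta^{2} - 16 \theta - 24}, which equals f(\theta).

An antiderivative is F(\theta) = - \frac{5 \left(- \log{\left(\theta - 2 \right)} - 6 \log{\left(\theta + \frac{3}{2} \right)} + 7 \log{\left(\theta + 2 \right)}\right)}{28}.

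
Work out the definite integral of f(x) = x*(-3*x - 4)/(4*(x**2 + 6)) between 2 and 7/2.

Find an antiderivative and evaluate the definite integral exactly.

Since d/dx undoes antidifferentiation here, F'(x) = f(x) is required of F(x).
F(x) = -3*x/4 - log(x**2 + 6)/2 + 3*sqrt(6)*atan(sqrt(6)*x/6)/4 is an antiderivative of f.
Check: d/dx[-3*x/4 - log(x**2 + 6)/2 + 3*sqrt(6)*atan(sqrt(6)*x/6)/4] = (-3*x**2 - 4*x)/(4*x**2 + 24), which equals f(x).
F(7/2) = -21/8 - log(73/4)/2 + 3*sqrt(6)*atan(7*sqrt(6)/12)/4; F(2) = -3/2 - log(10)/2 + 3*sqrt(6)*atan(sqrt(6)/3)/4.
Integral = F(7/2) - F(2) = -log(73/4)/2 - 3*sqrt(6)*atan(sqrt(6)/3)/4 - 9/8 + log(10)/2 + 3*sqrt(6)*atan(7*sqrt(6)/12)/4.

Antiderivative: F(x) = -3*x/4 - log(x**2 + 6)/2 + 3*sqrt(6)*atan(sqrt(6)*x/6)/4; value = -log(73/4)/2 - 3*sqrt(6)*atan(sqrt(6)/3)/4 - 9/8 + log(10)/2 + 3*sqrt(6)*atan(7*sqrt(6)/12)/4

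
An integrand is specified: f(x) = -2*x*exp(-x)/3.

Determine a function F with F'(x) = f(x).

f has the shape u'v + uv' for u = 2*x/3 + 2/3 and v = exp(-x) — it is the derivative of the product u*v.
Check: d/dx[2*(x + 1)*exp(-x)/3] = -2*x*exp(-x)/3 = f(x).

An antiderivative is F(x) = 2*(x + 1)*exp(-x)/3.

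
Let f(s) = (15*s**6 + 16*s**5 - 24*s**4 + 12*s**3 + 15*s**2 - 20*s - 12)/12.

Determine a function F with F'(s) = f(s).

Any candidate F(s) must reproduce f(s) exactly when differentiated.
Check: d/ds[s*(225*s**6 + 280*s**5 - 504*s**4 + 315*s**3 + 525*s**2 - 1050*s - 1260)/1260] = 5*s**6/4 + 4*s**5/3 - 2*s**4 + s**3 + 5*s**2/4 - 5*s/3 - 1, which equals f(s).

An antiderivative is F(s) = s*(225*s**6 + 280*s**5 - 504*s**4 + 315*s**3 + 525*s**2 - 1050*s - 1260)/1260.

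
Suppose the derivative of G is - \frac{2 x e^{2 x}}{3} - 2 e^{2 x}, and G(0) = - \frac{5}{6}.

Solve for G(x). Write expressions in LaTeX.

Recognize the product-rule pattern: G'(x) = u'v + uv' with u = - \frac{x}{3} - \frac{5}{6}, v = e^{2 x}, so integration by parts undoes it.
A general antiderivative is \frac{\left(- 2 x - 5\right) e^{2 x}}{6} + C.
The condition gives C = - \frac{5}{6} - (- \frac{5}{6}) = 0.
So G(x) = \frac{\left(- 2 x - 5\right) e^{2 x}}{6}.
Check: d/dx[\frac{\left(- 2 x - 5\right) e^{2 x}}{6}] = - \frac{2 x e^{2 x}}{3} - 2 e^{2 x} = G'(x).

G(x) = \frac{\left(- 2 x - 5\right) e^{2 x}}{6}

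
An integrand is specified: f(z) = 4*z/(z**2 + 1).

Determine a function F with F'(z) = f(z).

The substitution u = z**2 + 1 works: f is exactly (dF/du)*(du/dz) for that inner function.
Check: d/dz[2*log(z**2 + 1)] = 4*z/(z**2 + 1) = f(z).

An antiderivative is F(z) = 2*log(z**2 + 1).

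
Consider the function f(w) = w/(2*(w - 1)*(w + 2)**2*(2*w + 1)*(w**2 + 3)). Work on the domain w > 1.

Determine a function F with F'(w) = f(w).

Factor the denominator (2*(w - 1)*(w + 2)**2*(2*w + 1)*(w**2 + 3)) and decompose: f = (5*w - 87)/(5096*(w**2 + 3)) + 8/(351*(2*w + 1)) - 5/(294*(w + 2)) - 1/(63*(w + 2)**2) + 1/(216*(w - 1)); each piece integrates to a log, atan, or power term.
Check: d/dw[log(w - 1)/216 + 4*log(w + 1/2)/351 - 5*log(w + 2)/294 + 5*log(w**2 + 3)/10192 - 29*sqrt(3)*atan(sqrt(3)*w/3)/5096 + 1/(63*w + 126)] = w/(4*w**6 + 14*w**5 + 18*w**4 + 26*w**3 + 10*w**2 - 48*w - 24), which equals f(w).

An antiderivative is F(w) = log(w - 1)/216 + 4*log(w + 1/2)/351 - 5*log(w + 2)/294 + 5*log(w**2 + 3)/10192 - 29*sqrt(3)*atan(sqrt(3)*w/3)/5096 + 1/(63*w + 126).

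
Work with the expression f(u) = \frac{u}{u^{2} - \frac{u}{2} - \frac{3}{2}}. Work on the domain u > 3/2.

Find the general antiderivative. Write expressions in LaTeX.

F(u) = \frac{3 \log{\left(u - \frac{3}{2} \right)}}{5} + \frac{2 \log{\left(u + 1 \right)}}{5} + C

Factor the denominator (\left(u + 1\right) \left(2 u - 3\right)) and decompose: f = \frac{6}{5 \left(2 u - 3\right)} + \frac{2}{5 \left(u + 1\right)}; each piece integrates to a log, atan, or power term.
Check: d/du[\frac{3 \log{\left(u - \frac{3}{2} \right)}}{5} + \frac{2 \log{\left(u + 1 \right)}}{5}] = \frac{2 u}{2 u^{2} - u - 3}, which equals f(u).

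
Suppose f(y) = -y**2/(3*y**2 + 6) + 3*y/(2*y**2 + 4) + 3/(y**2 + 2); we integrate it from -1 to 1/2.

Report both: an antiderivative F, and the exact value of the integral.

Antiderivative: F(y) = (-4*y + 9*log(y**2 + 2) + 22*sqrt(2)*atan(sqrt(2)*y/2))/12; value = -3*log(3)/4 - 1/2 + 3*log(9/4)/4 + 11*sqrt(2)*atan(sqrt(2)/4)/6 + 11*sqrt(2)*atan(sqrt(2)/2)/6

The integrand splits into summands that can be handled one at a time.
F(y) = (-4*y + 9*log(y**2 + 2) + 22*sqrt(2)*atan(sqrt(2)*y/2))/12 is an antiderivative of f.
Check: d/dy[(-4*y + 9*log(y**2 + 2) + 22*sqrt(2)*atan(sqrt(2)*y/2))/12] = (-2*y**2 + 9*y + 18)/(6*y**2 + 12), which equals f(y).
F(1/2) = -1/6 + 3*log(9/4)/4 + 11*sqrt(2)*atan(sqrt(2)/4)/6; F(-1) = -11*sqrt(2)*atan(sqrt(2)/2)/6 + 1/3 + 3*log(3)/4.
Integral = F(1/2) - F(-1) = -3*log(3)/4 - 1/2 + 3*log(9/4)/4 + 11*sqrt(2)*atan(sqrt(2)/4)/6 + 11*sqrt(2)*atan(sqrt(2)/2)/6.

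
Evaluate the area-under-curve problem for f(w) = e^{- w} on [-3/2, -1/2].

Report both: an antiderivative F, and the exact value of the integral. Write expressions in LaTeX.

Whatever form F(w) takes, F'(w) = f(w) is non-negotiable.
F(w) = - e^{- w} is an antiderivative of f.
Check: d/dw[- e^{- w}] = e^{- w} = f(w).
F(-1/2) = - e^{\frac{1}{2}}; F(-3/2) = - e^{\frac{3}{2}}.
Integral = F(-1/2) - F(-3/2) = - e^{\frac{1}{2}} + e^{\frac{3}{2}}.

Antiderivative: F(w) = - e^{- w}; value = - e^{\frac{1}{2}} + e^{\frac{3}{2}}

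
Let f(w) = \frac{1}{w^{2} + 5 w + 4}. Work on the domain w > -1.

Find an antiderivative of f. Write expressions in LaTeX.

Factor the denominator (\left(w + 1\right) \left(w + 4\right)) and decompose: f = - \frac{1}{3 \left(w + 4\right)} + \frac{1}{3 \left(w + 1\right)}; each piece integrates to a log, atan, or power term.
Check: d/dw[\frac{\log{\left(w + 1 \right)}}{3} - \frac{\log{\left(w + 4 \right)}}{3}] = \frac{1}{w^{2} + 5 w + 4} = f(w).

An antiderivative is F(w) = \frac{\log{\left(w + 1 \right)}}{3} - \frac{\log{\left(w + 4 \right)}}{3}.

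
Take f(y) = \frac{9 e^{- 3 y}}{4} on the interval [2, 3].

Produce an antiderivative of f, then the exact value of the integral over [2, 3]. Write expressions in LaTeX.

For F(y) to be correct the identity F'(y) - f(y) = 0 must hold.
F(y) = - \frac{3 e^{- 3 y}}{4} is an antiderivative of f.
Check: d/dy[- \frac{3 e^{- 3 y}}{4}] = \frac{9 e^{- 3 y}}{4} = f(y).
F(3) = - \frac{3}{4 e^{9}}; F(2) = - \frac{3}{4 e^{6}}.
Integral = F(3) - F(2) = - \frac{3}{4 e^{9}} + \frac{3}{4 e^{6}}.

Antiderivative: F(y) = - \frac{3 e^{- 3 y}}{4}; value = - \frac{3}{4 e^{9}} + \frac{3}{4 e^{6}}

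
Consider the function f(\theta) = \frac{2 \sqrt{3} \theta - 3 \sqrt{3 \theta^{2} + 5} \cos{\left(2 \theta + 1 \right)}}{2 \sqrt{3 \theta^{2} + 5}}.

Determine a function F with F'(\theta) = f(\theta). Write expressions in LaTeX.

An antiderivative is F(\theta) = \frac{\sqrt{3} \left(4 \sqrt{3 \theta^{2} + 5} - 3 \sqrt{3} \sin{\left(2 \theta + 1 \right)}\right)}{12}.

Check any antiderivative F(\theta) by computing F'(\theta) and comparing it with f(\theta).
Check: d/d\theta[\frac{\sqrt{3} \left(4 \sqrt{3 \theta^{2} + 5} - 3 \sqrt{3} \sin{\left(2 \theta + 1 \right)}\right)}{12}] = \frac{2 \sqrt{3} \theta - 3 \sqrt{3 \theta^{2} + 5} \cos{\left(2 \theta + 1 \right)}}{2 \sqrt{3 \theta^{2} + 5}} = f(\theta).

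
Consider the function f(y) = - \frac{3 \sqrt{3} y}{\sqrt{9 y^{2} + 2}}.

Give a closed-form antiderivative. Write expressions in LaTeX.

f matches the chain-rule pattern g'(h)*h' with inner function h(y) = 3 y^{2} + \frac{2}{3}; substituting u = h(y) collapses the integral.
Check: d/dy[- \sqrt{3 y^{2} + \frac{2}{3}}] = - \frac{3 \sqrt{3} y}{\sqrt{9 y^{2} + 2}} = f(y).

An antiderivative is F(y) = - \sqrt{3 y^{2} + \frac{2}{3}}.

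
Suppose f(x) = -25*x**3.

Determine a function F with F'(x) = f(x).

An antiderivative is F(x) = -25*x**4/4.

Since d/dx undoes antidifferentiation here, F'(x) = f(x) is required of F(x).
Check: d/dx[-25*x**4/4] = -25*x**3 = f(x).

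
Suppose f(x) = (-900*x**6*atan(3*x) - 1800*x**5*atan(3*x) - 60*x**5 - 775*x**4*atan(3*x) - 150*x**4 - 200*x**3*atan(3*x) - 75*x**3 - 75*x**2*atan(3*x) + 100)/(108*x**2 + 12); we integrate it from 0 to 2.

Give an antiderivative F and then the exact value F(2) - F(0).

Recognize the product-rule pattern: f = u'v + uv' with u = -5*x**5/3 - 25*x**4/6 - 25*x**3/12 + 25/9, v = atan(3*x), so integration by parts undoes it.
F(x) = -5*(12*x**5 + 30*x**4 + 15*x**3 - 20)*atan(3*x)/36 is an antiderivative of f.
Check: d/dx[-5*(12*x**5 + 30*x**4 + 15*x**3 - 20)*atan(3*x)/36] = (-900*x**6*atan(3*x) - 1800*x**5*atan(3*x) - 60*x**5 - 775*x**4*atan(3*x) - 150*x**4 - 200*x**3*atan(3*x) - 75*x**3 - 75*x**2*atan(3*x) + 100)/(108*x**2 + 12) = f(x).
F(2) = -1205*atan(6)/9; F(0) = 0.
Integral = F(2) - F(0) = -1205*atan(6)/9.

Antiderivative: F(x) = -5*(12*x**5 + 30*x**4 + 15*x**3 - 20)*atan(3*x)/36; value = -1205*atan(6)/9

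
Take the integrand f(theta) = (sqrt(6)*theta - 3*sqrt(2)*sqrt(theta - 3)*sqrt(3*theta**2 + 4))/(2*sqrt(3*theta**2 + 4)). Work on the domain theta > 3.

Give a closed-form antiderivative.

An antiderivative is F(theta) = -(6*sqrt(2)*theta*sqrt(theta - 3) - 18*sqrt(2)*sqrt(theta - 3) - sqrt(6)*sqrt(3*theta**2 + 4))/6.

Since d/dtheta undoes antidifferentiation here, F'(theta) = f(theta) is required of F(theta).
Check: d/dtheta[-(6*sqrt(2)*theta*sqrt(theta - 3) - 18*sqrt(2)*sqrt(theta - 3) - sqrt(6)*sqrt(3*theta**2 + 4))/6] = (sqrt(6)*theta*sqrt(theta - 3) - 3*sqrt(2)*theta*sqrt(3*theta**2 + 4) + 9*sqrt(2)*sqrt(3*theta**2 + 4))/(2*sqrt(theta - 3)*sqrt(3*theta**2 + 4)), which equals f(theta).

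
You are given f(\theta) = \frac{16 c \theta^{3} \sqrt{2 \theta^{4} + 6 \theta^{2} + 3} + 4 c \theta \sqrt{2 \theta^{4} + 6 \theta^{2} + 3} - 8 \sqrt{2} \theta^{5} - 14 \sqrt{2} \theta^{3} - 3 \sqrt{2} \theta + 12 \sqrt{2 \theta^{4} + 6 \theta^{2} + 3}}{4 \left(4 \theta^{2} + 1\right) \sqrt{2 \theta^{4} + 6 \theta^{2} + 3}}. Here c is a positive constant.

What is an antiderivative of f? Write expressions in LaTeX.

A first test for any F(\theta): its \theta-derivative must equal f(\theta) identically.
Check: d/d\theta[\frac{4 c \theta^{2} - \sqrt{2} \sqrt{2 \theta^{4} + 6 \theta^{2} + 3} + 12 \operatorname{atan}{\left(2 \theta \right)}}{8}] = \frac{16 c \theta^{3} \sqrt{2 \theta^{4} + 6 \theta^{2} + 3} + 4 c \theta \sqrt{2 \theta^{4} + 6 \theta^{2} + 3} - 8 \sqrt{2} \theta^{5} - 14 \sqrt{2} \theta^{3} - 3 \sqrt{2} \theta + 12 \sqrt{2 \theta^{4} + 6 \theta^{2} + 3}}{16 \theta^{2} \sqrt{2 \theta^{4} + 6 \theta^{2} + 3} + 4 \sqrt{2 \theta^{4} + 6 \theta^{2} + 3}}, which equals f(\theta).

An antiderivative is F(\theta) = \frac{4 c \theta^{2} - \sqrt{2} \sqrt{2 \theta^{4} + 6 \theta^{2} + 3} + 12 \operatorname{atan}{\left(2 \theta \right)}}{8}.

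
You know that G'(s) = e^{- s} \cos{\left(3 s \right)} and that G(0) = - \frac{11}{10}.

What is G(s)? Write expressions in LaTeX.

Recover the given G'(s) by differentiating a candidate G(s); any mismatch rules it out.
A general antiderivative is \frac{3 e^{- s} \sin{\left(3 s \right)}}{10} - \frac{e^{- s} \cos{\left(3 s \right)}}{10} + C.
The condition gives C = - \frac{11}{10} - (- \frac{1}{10}) = -1.
So G(s) = \frac{\left(- 10 e^{s} + 3 \sin{\left(3 s \right)} - \cos{\left(3 s \right)}\right) e^{- s}}{10}.
Check: d/ds[\frac{\left(- 10 e^{s} + 3 \sin{\left(3 s \right)} - \cos{\left(3 s \right)}\right) e^{- s}}{10}] = e^{- s} \cos{\left(3 s \right)} = G'(s).

G(s) = \frac{\left(- 10 e^{s} + 3 \sin{\left(3 s \right)} - \cos{\left(3 s \right)}\right) e^{- s}}{10}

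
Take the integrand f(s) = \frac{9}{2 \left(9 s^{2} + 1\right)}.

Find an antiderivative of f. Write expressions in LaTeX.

For F(s) to be correct the identity F'(s) - f(s) = 0 must hold.
Check: d/ds[\frac{3 \operatorname{atan}{\left(3 s \right)}}{2}] = \frac{9}{18 s^{2} + 2}, which equals f(s).

An antiderivative is F(s) = \frac{3 \operatorname{atan}{\left(3 s \right)}}{2}.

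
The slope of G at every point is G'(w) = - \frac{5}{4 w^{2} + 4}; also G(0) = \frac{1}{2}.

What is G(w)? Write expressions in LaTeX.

Any candidate G(w) must reproduce the stated G'(w) exactly.
A general antiderivative is - \frac{5 \operatorname{atan}{\left(w \right)}}{4} + C.
The condition gives C = \frac{1}{2} - (0) = \frac{1}{2}.
So G(w) = - \frac{5 \operatorname{atan}{\left(w \right)} - 2}{4}.
Check: d/dw[- \frac{5 \operatorname{atan}{\left(w \right)} - 2}{4}] = - \frac{5}{4 w^{2} + 4} = G'(w).

G(w) = - \frac{5 \operatorname{atan}{\left(w \right)} - 2}{4}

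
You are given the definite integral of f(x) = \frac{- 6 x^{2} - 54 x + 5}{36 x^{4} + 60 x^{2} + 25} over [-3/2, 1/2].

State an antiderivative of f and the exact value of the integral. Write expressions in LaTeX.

Recognize the product-rule pattern: f = u'v + uv' with u = \frac{1}{2 x^{2} + \frac{5}{3}}, v = \frac{x}{3} + \frac{3}{2}, so integration by parts undoes it.
F(x) = \frac{\frac{x}{3} + \frac{3}{2}}{2 x^{2} + \frac{5}{3}} is an antiderivative of f.
Check: d/dx[\frac{\frac{x}{3} + \frac{3}{2}}{2 x^{2} + \frac{5}{3}}] = \frac{- 6 x^{2} - 54 x + 5}{36 x^{4} + 60 x^{2} + 25} = f(x).
F(1/2) = \frac{10}{13}; F(-3/2) = \frac{6}{37}.
Integral = F(1/2) - F(-3/2) = \frac{292}{481}.

Antiderivative: F(x) = \frac{\frac{x}{3} + \frac{3}{2}}{2 x^{2} + \frac{5}{3}}; value = \frac{292}{481}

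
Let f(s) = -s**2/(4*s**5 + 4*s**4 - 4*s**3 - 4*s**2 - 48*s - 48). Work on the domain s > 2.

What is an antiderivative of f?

Factor the denominator (4*(s - 2)*(s + 1)*(s + 2)*(s**2 + 3)) and decompose: f = 3*(s - 1)/(112*(s**2 + 3)) - 1/(28*(s + 2)) + 1/(48*(s + 1)) - 1/(84*(s - 2)); each piece integrates to a log, atan, or power term.
Check: d/ds[-log(s - 2)/84 + log(s + 1)/48 - log(s + 2)/28 + 3*log(s**2 + 3)/224 - sqrt(3)*atan(sqrt(3)*s/3)/112] = -s**2/(4*s**5 + 4*s**4 - 4*s**3 - 4*s**2 - 48*s - 48) = f(s).

An antiderivative is F(s) = -log(s - 2)/84 + log(s + 1)/48 - log(s + 2)/28 + 3*log(s**2 + 3)/224 - sqrt(3)*atan(sqrt(3)*s/3)/112.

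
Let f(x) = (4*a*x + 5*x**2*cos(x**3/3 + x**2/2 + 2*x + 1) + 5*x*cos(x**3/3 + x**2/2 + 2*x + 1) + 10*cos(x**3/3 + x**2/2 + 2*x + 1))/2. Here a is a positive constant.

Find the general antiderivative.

F(x) = (2*a*x**2 + 5*sin(x**3/3 + x**2/2 + 2*x + 1))/2 + C

For F(x) to be correct the identity F'(x) - f(x) = 0 must hold.
Check: d/dx[(2*a*x**2 + 5*sin(x**3/3 + x**2/2 + 2*x + 1))/2] = 2*a*x + 5*x**2*cos(x**3/3 + x**2/2 + 2*x + 1)/2 + 5*x*cos(x**3/3 + x**2/2 + 2*x + 1)/2 + 5*cos(x**3/3 + x**2/2 + 2*x + 1), which equals f(x).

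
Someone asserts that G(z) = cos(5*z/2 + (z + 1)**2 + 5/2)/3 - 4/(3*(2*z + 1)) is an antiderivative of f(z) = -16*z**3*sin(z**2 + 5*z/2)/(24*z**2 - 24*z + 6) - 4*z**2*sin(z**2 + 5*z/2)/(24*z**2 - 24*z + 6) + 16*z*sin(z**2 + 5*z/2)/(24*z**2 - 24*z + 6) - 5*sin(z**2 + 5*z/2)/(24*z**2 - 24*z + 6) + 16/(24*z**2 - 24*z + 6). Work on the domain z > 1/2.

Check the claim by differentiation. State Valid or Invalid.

Invalid: d/dz[G] - f = (64*z**5*sin(z**2 + 5*z/2) - 64*z**5*sin(z**2 + 9*z/2 + 7/2) + 80*z**4*sin(z**2 + 5*z/2) - 144*z**4*sin(z**2 + 9*z/2 + 7/2) - 32*z**3*sin(z**2 + 5*z/2) + 32*z**3*sin(z**2 + 9*z/2 + 7/2) - 40*z**2*sin(z**2 + 5*z/2) + 72*z**2*sin(z**2 + 9*z/2 + 7/2) + 4*z*sin(z**2 + 5*z/2) - 4*z*sin(z**2 + 9*z/2 + 7/2) - 128*z + 5*sin(z**2 + 5*z/2) - 9*sin(z**2 + 9*z/2 + 7/2))/(96*z**4 - 48*z**2 + 6), which is not 0.

d/dz[G] = (-16*z**3*sin(z**2 + 9*z/2 + 7/2) - 52*z**2*sin(z**2 + 9*z/2 + 7/2) - 40*z*sin(z**2 + 9*z/2 + 7/2) - 9*sin(z**2 + 9*z/2 + 7/2) + 16)/(24*z**2 + 24*z + 6)
d/dz[G] - f(z) = (64*z**5*sin(z**2 + 5*z/2) - 64*z**5*sin(z**2 + 9*z/2 + 7/2) + 80*z**4*sin(z**2 + 5*z/2) - 144*z**4*sin(z**2 + 9*z/2 + 7/2) - 32*z**3*sin(z**2 + 5*z/2) + 32*z**3*sin(z**2 + 9*z/2 + 7/2) - 40*z**2*sin(z**2 + 5*z/2) + 72*z**2*sin(z**2 + 9*z/2 + 7/2) + 4*z*sin(z**2 + 5*z/2) - 4*z*sin(z**2 + 9*z/2 + 7/2) - 128*z + 5*sin(z**2 + 5*z/2) - 9*sin(z**2 + 9*z/2 + 7/2))/(96*z**4 - 48*z**2 + 6) != 0.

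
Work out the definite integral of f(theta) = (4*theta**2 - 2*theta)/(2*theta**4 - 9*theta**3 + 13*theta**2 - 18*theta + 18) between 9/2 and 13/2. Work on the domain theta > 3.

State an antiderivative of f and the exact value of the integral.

Antiderivative: F(theta) = 10*log(theta - 3)/11 - 8*log(theta - 3/2)/17 - 41*log(theta**2 + 2)/187 - 2*sqrt(2)*atan(sqrt(2)*theta/2)/187; value = -41*log(177/4)/187 - 8*log(5)/17 - 10*log(3/2)/11 - 2*sqrt(2)*atan(13*sqrt(2)/4)/187 + 2*sqrt(2)*atan(9*sqrt(2)/4)/187 + 8*log(3)/17 + 41*log(89/4)/187 + 10*log(7/2)/11

The denominator factors as (theta - 3)*(2*theta - 3)*(theta**2 + 2); partial fractions split f into directly integrable pieces: -2*(41*theta + 2)/(187*(theta**2 + 2)) - 16/(17*(2*theta - 3)) + 10/(11*(theta - 3)).
F(theta) = 10*log(theta - 3)/11 - 8*log(theta - 3/2)/17 - 41*log(theta**2 + 2)/187 - 2*sqrt(2)*atan(sqrt(2)*theta/2)/187 is an antiderivative of f.
Check: d/dtheta[10*log(theta - 3)/11 - 8*log(theta - 3/2)/17 - 41*log(theta**2 + 2)/187 - 2*sqrt(2)*atan(sqrt(2)*theta/2)/187] = (4*theta**2 - 2*theta)/(2*theta**4 - 9*theta**3 + 13*theta**2 - 18*theta + 18) = f(theta).
F(13/2) = -41*log(177/4)/187 - 8*log(5)/17 - 2*sqrt(2)*atan(13*sqrt(2)/4)/187 + 10*log(7/2)/11; F(9/2) = -41*log(89/4)/187 - 8*log(3)/17 - 2*sqrt(2)*atan(9*sqrt(2)/4)/187 + 10*log(3/2)/11.
Integral = F(13/2) - F(9/2) = -41*log(177/4)/187 - 8*log(5)/17 - 10*log(3/2)/11 - 2*sqrt(2)*atan(13*sqrt(2)/4)/187 + 2*sqrt(2)*atan(9*sqrt(2)/4)/187 + 8*log(3)/17 + 41*log(89/4)/187 + 10*log(7/2)/11.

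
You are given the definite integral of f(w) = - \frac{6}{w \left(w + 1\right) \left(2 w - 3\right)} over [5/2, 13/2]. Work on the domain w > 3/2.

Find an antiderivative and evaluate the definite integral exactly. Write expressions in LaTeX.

Antiderivative: F(w) = 2 \log{\left(w \right)} - \frac{4 \log{\left(w - \frac{3}{2} \right)}}{5} - \frac{6 \log{\left(w + 1 \right)}}{5}; value = - \frac{6 \log{\left(\frac{15}{2} \right)}}{5} - 2 \log{\left(\frac{5}{2} \right)} - \frac{4 \log{\left(5 \right)}}{5} + \frac{6 \log{\left(\frac{7}{2} \right)}}{5} + 2 \log{\left(\frac{13}{2} \right)}

Factor the denominator (w \left(w + 1\right) \left(2 w - 3\right)) and decompose: f = - \frac{8}{5 \left(2 w - 3\right)} - \frac{6}{5 \left(w + 1\right)} + \frac{2}{w}; each piece integrates to a log, atan, or power term.
F(w) = 2 \log{\left(w \right)} - \frac{4 \log{\left(w - \frac{3}{2} \right)}}{5} - \frac{6 \log{\left(w + 1 \right)}}{5} is an antiderivative of f.
Check: d/dw[2 \log{\left(w \right)} - \frac{4 \log{\left(w - \frac{3}{2} \right)}}{5} - \frac{6 \log{\left(w + 1 \right)}}{5}] = - \frac{6}{2 w^{3} - w^{2} - 3 w}, which equals f(w).
F(13/2) = - \frac{6 \log{\left(\frac{15}{2} \right)}}{5} - \frac{4 \log{\left(5 \right)}}{5} + 2 \log{\left(\frac{13}{2} \right)}; F(5/2) = - \frac{6 \log{\left(\frac{7}{2} \right)}}{5} + 2 \log{\left(\frac{5}{2} \right)}.
Integral = F(13/2) - F(5/2) = - \frac{6 \log{\left(\frac{15}{2} \right)}}{5} - 2 \log{\left(\frac{5}{2} \right)} - \frac{4 \log{\left(5 \right)}}{5} + \frac{6 \log{\left(\frac{7}{2} \right)}}{5} + 2 \log{\left(\frac{13}{2} \right)}.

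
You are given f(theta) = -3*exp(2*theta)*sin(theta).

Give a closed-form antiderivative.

An antiderivative is F(theta) = -6*exp(2*theta)*sin(theta)/5 + 3*exp(2*theta)*cos(theta)/5.

Recover f(theta) by differentiating a candidate F(theta); any mismatch rules it out.
Check: d/dtheta[-6*exp(2*theta)*sin(theta)/5 + 3*exp(2*theta)*cos(theta)/5] = -3*exp(2*theta)*sin(theta) = f(theta).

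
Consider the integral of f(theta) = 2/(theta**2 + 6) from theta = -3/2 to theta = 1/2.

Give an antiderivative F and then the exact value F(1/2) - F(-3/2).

Antiderivative: F(theta) = sqrt(6)*atan(sqrt(6)*theta/6)/3; value = sqrt(6)*atan(sqrt(6)/12)/3 + sqrt(6)*atan(sqrt(6)/4)/3

A candidate is checked by its d/dtheta: the result must match f(theta).
F(theta) = sqrt(6)*atan(sqrt(6)*theta/6)/3 is an antiderivative of f.
Check: d/dtheta[sqrt(6)*atan(sqrt(6)*theta/6)/3] = 2/(theta**2 + 6) = f(theta).
F(1/2) = sqrt(6)*atan(sqrt(6)/12)/3; F(-3/2) = -sqrt(6)*atan(sqrt(6)/4)/3.
Integral = F(1/2) - F(-3/2) = sqrt(6)*atan(sqrt(6)/12)/3 + sqrt(6)*atan(sqrt(6)/4)/3.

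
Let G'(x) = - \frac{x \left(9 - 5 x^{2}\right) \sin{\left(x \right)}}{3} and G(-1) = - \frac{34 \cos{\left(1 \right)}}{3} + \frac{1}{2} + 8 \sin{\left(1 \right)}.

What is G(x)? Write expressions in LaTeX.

G(x) = - \frac{10 x^{3} \cos{\left(x \right)} - 30 x^{2} \sin{\left(x \right)} - 78 x \cos{\left(x \right)} + 78 \sin{\left(x \right)} - 3}{6}

Recover the given G'(x) by differentiating a candidate G(x); any mismatch rules it out.
A general antiderivative is - \frac{5 x^{3} \cos{\left(x \right)}}{3} + 5 x^{2} \sin{\left(x \right)} + 13 x \cos{\left(x \right)} - 13 \sin{\left(x \right)} + C.
The condition gives C = - \frac{34 \cos{\left(1 \right)}}{3} + \frac{1}{2} + 8 \sin{\left(1 \right)} - (- \frac{34 \cos{\left(1 \right)}}{3} + 8 \sin{\left(1 \right)}) = \frac{1}{2}.
So G(x) = - \frac{10 x^{3} \cos{\left(x \right)} - 30 x^{2} \sin{\left(x \right)} - 78 x \cos{\left(x \right)} + 78 \sin{\left(x \right)} - 3}{6}.
Check: d/dx[- \frac{10 x^{3} \cos{\left(x \right)} - 30 x^{2} \sin{\left(x \right)} - 78 x \cos{\left(x \right)} + 78 \sin{\left(x \right)} - 3}{6}] = \frac{5 x^{3} \sin{\left(x \right)}}{3} - 3 x \sin{\left(x \right)}, which equals G'(x).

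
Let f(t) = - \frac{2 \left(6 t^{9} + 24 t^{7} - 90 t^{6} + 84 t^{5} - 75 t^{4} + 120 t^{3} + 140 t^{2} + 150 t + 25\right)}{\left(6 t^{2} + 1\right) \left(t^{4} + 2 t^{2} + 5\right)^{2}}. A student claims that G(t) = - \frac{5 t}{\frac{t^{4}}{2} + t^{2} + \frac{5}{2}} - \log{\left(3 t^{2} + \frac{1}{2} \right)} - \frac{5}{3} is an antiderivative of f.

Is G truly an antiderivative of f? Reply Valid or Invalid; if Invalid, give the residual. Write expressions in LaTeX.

d/dt[G] = \frac{- 12 t^{9} - 48 t^{7} + 180 t^{6} - 168 t^{5} + 150 t^{4} - 240 t^{3} - 280 t^{2} - 300 t - 50}{6 t^{10} + 25 t^{8} + 88 t^{6} + 134 t^{4} + 170 t^{2} + 25}
This equals f(t) exactly, so the claim holds.

Valid: G'(t) = f(t).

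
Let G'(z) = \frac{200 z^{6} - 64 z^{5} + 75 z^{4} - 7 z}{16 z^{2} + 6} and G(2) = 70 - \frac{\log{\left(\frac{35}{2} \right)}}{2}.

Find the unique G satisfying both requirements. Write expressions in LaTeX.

G(z) = \frac{10 z^{5} - 4 z^{4} + 3 z^{2} - 2 \log{\left(4 z^{2} + \frac{3}{2} \right)} + 12}{4}

Whatever form G(z) takes, its d/dz must return the stated G'(z).
A general antiderivative is \frac{5 z^{5}}{2} - z^{4} + \frac{3 z^{2}}{4} - \frac{\log{\left(4 z^{2} + \frac{3}{2} \right)}}{2} + 4 + C.
The condition gives C = 70 - \frac{\log{\left(\frac{35}{2} \right)}}{2} - (71 - \frac{\log{\left(\frac{35}{2} \right)}}{2}) = -1.
So G(z) = \frac{10 z^{5} - 4 z^{4} + 3 z^{2} - 2 \log{\left(4 z^{2} + \frac{3}{2} \right)} + 12}{4}.
Check: d/dz[\frac{10 z^{5} - 4 z^{4} + 3 z^{2} - 2 \log{\left(4 z^{2} + \frac{3}{2} \right)} + 12}{4}] = \frac{200 z^{6} - 64 z^{5} + 75 z^{4} - 7 z}{16 z^{2} + 6} = G'(z).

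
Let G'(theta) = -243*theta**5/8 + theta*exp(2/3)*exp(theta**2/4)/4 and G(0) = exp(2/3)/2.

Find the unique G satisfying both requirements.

G(theta) = -81*theta**6/16 + exp(theta**2/4 + 2/3)/2

The integrand splits into summands that can be handled one at a time.
A general antiderivative is -81*theta**6/16 + exp(theta**2/4 + 2/3)/2 + C.
The condition gives C = exp(2/3)/2 - (exp(2/3)/2) = 0.
So G(theta) = -81*theta**6/16 + exp(theta**2/4 + 2/3)/2.
Check: d/dtheta[-81*theta**6/16 + exp(theta**2/4 + 2/3)/2] = -243*theta**5/8 + theta*exp(2/3)*exp(theta**2/4)/4 = G'(theta).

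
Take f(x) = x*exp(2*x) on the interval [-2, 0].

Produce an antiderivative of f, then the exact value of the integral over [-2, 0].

f has the shape u'v + uv' for u = x/2 - 1/4 and v = exp(2*x) — it is the derivative of the product u*v.
F(x) = (2*x - 1)*exp(2*x)/4 is an antiderivative of f.
Check: d/dx[(2*x - 1)*exp(2*x)/4] = x*exp(2*x) = f(x).
F(0) = -1/4; F(-2) = -5*exp(-4)/4.
Integral = F(0) - F(-2) = -1/4 + 5*exp(-4)/4.

Antiderivative: F(x) = (2*x - 1)*exp(2*x)/4; value = -1/4 + 5*exp(-4)/4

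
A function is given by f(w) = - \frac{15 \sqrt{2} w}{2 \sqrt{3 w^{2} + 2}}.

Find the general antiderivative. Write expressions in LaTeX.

f matches the chain-rule pattern g'(h)*h' with inner function h(w) = \frac{3 w^{2}}{2} + 1; substituting u = h(w) collapses the integral.
Check: d/dw[- \frac{5 \sqrt{2} \sqrt{3 w^{2} + 2}}{2}] = - \frac{15 \sqrt{2} w}{2 \sqrt{3 w^{2} + 2}} = f(w).

F(w) = - \frac{5 \sqrt{2} \sqrt{3 w^{2} + 2}}{2} + C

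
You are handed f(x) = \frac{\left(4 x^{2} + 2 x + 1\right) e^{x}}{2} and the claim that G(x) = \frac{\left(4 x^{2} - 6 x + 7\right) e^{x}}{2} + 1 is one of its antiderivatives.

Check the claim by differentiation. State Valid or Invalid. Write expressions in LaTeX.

d/dx[G] = 2 x^{2} e^{x} + x e^{x} + \frac{e^{x}}{2}
This equals f(x) exactly, so the claim holds.

Valid. The derivative of G reproduces f.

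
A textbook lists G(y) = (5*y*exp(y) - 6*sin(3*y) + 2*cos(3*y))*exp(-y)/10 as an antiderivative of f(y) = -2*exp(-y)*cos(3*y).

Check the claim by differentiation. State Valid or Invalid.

Invalid: d/dy[G] - f = 1/2, which is not 0.

d/dy[G] = (exp(y) - 4*cos(3*y))*exp(-y)/2
d/dy[G] - f(y) = 1/2 != 0.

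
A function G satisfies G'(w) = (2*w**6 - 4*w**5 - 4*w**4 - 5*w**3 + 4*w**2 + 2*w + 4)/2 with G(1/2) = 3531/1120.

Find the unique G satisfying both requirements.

G(w) = (120*w**7 - 280*w**6 - 336*w**5 - 525*w**4 + 560*w**3 + 420*w**2 + 1680*w + 1680)/840

A first test for any G(w): its w-derivative must equal the given G'(w).
A general antiderivative is w**7/7 - w**6/3 - 2*w**5/5 - 5*w**4/8 + 2*w**3/3 + w**2/2 + 2*w + C.
The condition gives C = 3531/1120 - (1291/1120) = 2.
So G(w) = (120*w**7 - 280*w**6 - 336*w**5 - 525*w**4 + 560*w**3 + 420*w**2 + 1680*w + 1680)/840.
Check: d/dw[(120*w**7 - 280*w**6 - 336*w**5 - 525*w**4 + 560*w**3 + 420*w**2 + 1680*w + 1680)/840] = w**6 - 2*w**5 - 2*w**4 - 5*w**3/2 + 2*w**2 + w + 2, which equals G'(w).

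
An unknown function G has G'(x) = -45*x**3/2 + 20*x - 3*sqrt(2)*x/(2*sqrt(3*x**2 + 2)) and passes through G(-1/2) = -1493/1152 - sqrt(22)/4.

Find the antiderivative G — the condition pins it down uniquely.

Integrate term by term and add the pieces.
A general antiderivative is -5*(4/3 - 3*x**2/2)**2/2 - sqrt(3*x**2/2 + 1) + C.
The condition gives C = -1493/1152 - sqrt(22)/4 - (-2645/1152 - sqrt(22)/4) = 1.
So G(x) = sqrt(2)*(-405*sqrt(2)*x**4 + 720*sqrt(2)*x**2 - 72*sqrt(3*x**2 + 2) - 248*sqrt(2))/144.
Check: d/dx[sqrt(2)*(-405*sqrt(2)*x**4 + 720*sqrt(2)*x**2 - 72*sqrt(3*x**2 + 2) - 248*sqrt(2))/144] = (-45*x**3*sqrt(3*x**2 + 2) + 40*x*sqrt(3*x**2 + 2) - 3*sqrt(2)*x)/(2*sqrt(3*x**2 + 2)), which equals G'(x).

G(x) = sqrt(2)*(-405*sqrt(2)*x**4 + 720*sqrt(2)*x**2 - 72*sqrt(3*x**2 + 2) - 248*sqrt(2))/144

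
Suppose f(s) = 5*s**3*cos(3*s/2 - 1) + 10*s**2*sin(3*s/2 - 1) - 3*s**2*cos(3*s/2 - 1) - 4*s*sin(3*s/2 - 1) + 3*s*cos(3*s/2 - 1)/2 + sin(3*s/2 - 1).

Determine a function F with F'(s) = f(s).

An antiderivative is F(s) = -s*(-10*s**2 + 6*s - 3)*sin(3*s/2 - 1)/3.

Recognize the product-rule pattern: f = u'v + uv' with u = 10*s**3/3 - 2*s**2 + s, v = sin(3*s/2 - 1), so integration by parts undoes it.
Check: d/ds[-s*(-10*s**2 + 6*s - 3)*sin(3*s/2 - 1)/3] = 5*s**3*cos(3*s/2 - 1) + 10*s**2*sin(3*s/2 - 1) - 3*s**2*cos(3*s/2 - 1) - 4*s*sin(3*s/2 - 1) + 3*s*cos(3*s/2 - 1)/2 + sin(3*s/2 - 1) = f(s).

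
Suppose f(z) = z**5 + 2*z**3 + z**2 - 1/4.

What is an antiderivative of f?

The integrand splits into summands that can be handled one at a time.
Check: d/dz[z*(2*z**5 + 6*z**3 + 4*z**2 - 3)/12] = z**5 + 2*z**3 + z**2 - 1/4 = f(z).

An antiderivative is F(z) = z*(2*z**5 + 6*z**3 + 4*z**2 - 3)/12.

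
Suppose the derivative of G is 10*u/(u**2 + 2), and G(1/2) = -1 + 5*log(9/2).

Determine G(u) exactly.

The substitution w = 2*u**2 + 4 works: G'(u) is exactly (dG/dw)*(dw/du) for that inner function.
A general antiderivative is 5*log(2*u**2 + 4) + C.
The condition gives C = -1 + 5*log(9/2) - (5*log(9/2)) = -1.
So G(u) = 5*log(2*u**2 + 4) - 1.
Check: d/du[5*log(2*u**2 + 4) - 1] = 10*u/(u**2 + 2) = G'(u).

G(u) = 5*log(2*u**2 + 4) - 1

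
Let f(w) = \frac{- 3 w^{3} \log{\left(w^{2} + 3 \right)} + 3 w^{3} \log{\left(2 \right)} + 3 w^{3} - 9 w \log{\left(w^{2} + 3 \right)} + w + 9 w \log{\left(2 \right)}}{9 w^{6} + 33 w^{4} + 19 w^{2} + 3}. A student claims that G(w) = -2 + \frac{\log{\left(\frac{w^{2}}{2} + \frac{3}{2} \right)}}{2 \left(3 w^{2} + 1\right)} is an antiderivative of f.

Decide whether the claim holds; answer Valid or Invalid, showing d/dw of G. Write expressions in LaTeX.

Valid - the claim checks out under differentiation.

d/dw[G] = \frac{- 3 w^{3} \log{\left(w^{2} + 3 \right)} + 3 w^{3} \log{\left(2 \right)} + 3 w^{3} - 9 w \log{\left(w^{2} + 3 \right)} + w + 9 w \log{\left(2 \right)}}{9 w^{6} + 33 w^{4} + 19 w^{2} + 3}
This equals f(w) exactly, so the claim holds.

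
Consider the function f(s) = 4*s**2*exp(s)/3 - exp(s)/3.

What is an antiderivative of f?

f has the shape u'v + uv' for u = 4*s**2/3 - 8*s/3 + 7/3 and v = exp(s) — it is the derivative of the product u*v.
Check: d/ds[(4*s**2 - 8*s + 7)*exp(s)/3] = 4*s**2*exp(s)/3 - exp(s)/3 = f(s).

An antiderivative is F(s) = (4*s**2 - 8*s + 7)*exp(s)/3.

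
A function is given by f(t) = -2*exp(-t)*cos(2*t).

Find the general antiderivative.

A candidate is checked by its d/dt: the result must match f(t).
Check: d/dt[(-4*sin(2*t) + 2*cos(2*t))*exp(-t)/5] = -2*exp(-t)*cos(2*t) = f(t).

F(t) = (-4*sin(2*t) + 2*cos(2*t))*exp(-t)/5 + C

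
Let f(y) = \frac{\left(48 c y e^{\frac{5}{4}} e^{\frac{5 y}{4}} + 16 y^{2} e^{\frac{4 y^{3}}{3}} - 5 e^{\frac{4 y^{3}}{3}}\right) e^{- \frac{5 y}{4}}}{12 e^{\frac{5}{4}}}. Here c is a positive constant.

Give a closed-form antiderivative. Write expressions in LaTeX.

An antiderivative is F(y) = 2 c y^{2} + \frac{e^{\frac{4 y^{3}}{3} - \frac{5 y}{4} - \frac{5}{4}}}{3}.

Differentiate the proposed F(y) back; it has to land on f(y) exactly.
Check: d/dy[2 c y^{2} + \frac{e^{\frac{4 y^{3}}{3} - \frac{5 y}{4} - \frac{5}{4}}}{3}] = \frac{\left(48 c y e^{\frac{5}{4}} e^{\frac{5 y}{4}} e^{- \frac{4 y^{3}}{3}} + 16 y^{2} - 5\right) e^{- \frac{5 y}{4}} e^{\frac{4 y^{3}}{3}}}{12 e^{\frac{5}{4}}}, which equals f(y).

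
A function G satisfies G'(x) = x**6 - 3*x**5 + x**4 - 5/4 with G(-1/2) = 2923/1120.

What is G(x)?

Integrate term by term and add the pieces.
A general antiderivative is x**7/7 - x**6/2 + x**5/5 - 5*x/4 + C.
The condition gives C = 2923/1120 - (683/1120) = 2.
So G(x) = x**7/7 - x**6/2 + x**5/5 - 5*x/4 + 2.
Check: d/dx[x**7/7 - x**6/2 + x**5/5 - 5*x/4 + 2] = x**6 - 3*x**5 + x**4 - 5/4 = G'(x).

G(x) = x**7/7 - x**6/2 + x**5/5 - 5*x/4 + 2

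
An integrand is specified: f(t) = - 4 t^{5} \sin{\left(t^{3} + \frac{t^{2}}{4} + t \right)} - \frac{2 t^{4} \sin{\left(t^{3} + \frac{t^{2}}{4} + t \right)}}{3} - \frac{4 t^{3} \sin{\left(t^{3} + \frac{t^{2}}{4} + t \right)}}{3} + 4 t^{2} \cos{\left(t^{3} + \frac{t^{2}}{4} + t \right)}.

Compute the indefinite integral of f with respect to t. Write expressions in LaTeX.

Recognize the product-rule pattern: f = u'v + uv' with u = \frac{4 t^{3}}{3}, v = \cos{\left(t^{3} + \frac{t^{2}}{4} + t \right)}, so integration by parts undoes it.
Check: d/dt[\frac{4 t^{3} \cos{\left(t^{3} + \frac{t^{2}}{4} + t \right)}}{3}] = - 4 t^{5} \sin{\left(t^{3} + \frac{t^{2}}{4} + t \right)} - \frac{2 t^{4} \sin{\left(t^{3} + \frac{t^{2}}{4} + t \right)}}{3} - \frac{4 t^{3} \sin{\left(t^{3} + \frac{t^{2}}{4} + t \right)}}{3} + 4 t^{2} \cos{\left(t^{3} + \frac{t^{2}}{4} + t \right)} = f(t).

F(t) = \frac{4 t^{3} \cos{\left(t^{3} + \frac{t^{2}}{4} + t \right)}}{3} + C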